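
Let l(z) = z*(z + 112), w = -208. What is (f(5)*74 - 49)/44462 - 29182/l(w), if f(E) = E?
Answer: -322770089/221954304 ≈ -1.4542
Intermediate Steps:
l(z) = z*(112 + z)
(f(5)*74 - 49)/44462 - 29182/l(w) = (5*74 - 49)/44462 - 29182*(-1/(208*(112 - 208))) = (370 - 49)*(1/44462) - 29182/((-208*(-96))) = 321*(1/44462) - 29182/19968 = 321/44462 - 29182*1/19968 = 321/44462 - 14591/9984 = -322770089/221954304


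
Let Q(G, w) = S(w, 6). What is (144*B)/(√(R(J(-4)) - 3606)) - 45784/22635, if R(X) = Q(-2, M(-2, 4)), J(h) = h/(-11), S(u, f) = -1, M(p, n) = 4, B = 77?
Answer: -45784/22635 - 11088*I*√3607/3607 ≈ -2.0227 - 184.62*I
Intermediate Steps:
J(h) = -h/11 (J(h) = h*(-1/11) = -h/11)
Q(G, w) = -1
R(X) = -1
(144*B)/(√(R(J(-4)) - 3606)) - 45784/22635 = (144*77)/(√(-1 - 3606)) - 45784/22635 = 11088/(√(-3607)) - 45784*1/22635 = 11088/((I*√3607)) - 45784/22635 = 11088*(-I*√3607/3607) - 45784/22635 = -11088*I*√3607/3607 - 45784/22635 = -45784/22635 - 11088*I*√3607/3607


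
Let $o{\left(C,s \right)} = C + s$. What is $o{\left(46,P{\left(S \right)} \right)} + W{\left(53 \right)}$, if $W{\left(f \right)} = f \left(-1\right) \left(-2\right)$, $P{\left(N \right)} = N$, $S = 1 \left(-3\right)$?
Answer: $149$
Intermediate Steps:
$S = -3$
$W{\left(f \right)} = 2 f$ ($W{\left(f \right)} = - f \left(-2\right) = 2 f$)
$o{\left(46,P{\left(S \right)} \right)} + W{\left(53 \right)} = \left(46 - 3\right) + 2 \cdot 53 = 43 + 106 = 149$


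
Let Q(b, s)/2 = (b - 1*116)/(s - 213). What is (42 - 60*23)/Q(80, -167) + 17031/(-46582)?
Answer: -986890763/139746 ≈ -7062.0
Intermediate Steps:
Q(b, s) = 2*(-116 + b)/(-213 + s) (Q(b, s) = 2*((b - 1*116)/(s - 213)) = 2*((b - 116)/(-213 + s)) = 2*((-116 + b)/(-213 + s)) = 2*(-116 + b)/(-213 + s))
(42 - 60*23)/Q(80, -167) + 17031/(-46582) = (42 - 60*23)/((2*(-116 + 80)/(-213 - 167))) + 17031/(-46582) = (42 - 1380)/((2*(-36)/(-380))) + 17031*(-1/46582) = -1338/(2*(-1/380)*(-36)) - 17031/46582 = -1338/18/95 - 17031/46582 = -1338*95/18 - 17031/46582 = -21185/3 - 17031/46582 = -986890763/139746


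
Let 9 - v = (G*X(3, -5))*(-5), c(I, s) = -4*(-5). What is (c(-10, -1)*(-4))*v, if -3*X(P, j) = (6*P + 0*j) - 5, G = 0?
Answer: -720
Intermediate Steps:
c(I, s) = 20
X(P, j) = 5/3 - 2*P (X(P, j) = -((6*P + 0*j) - 5)/3 = -((6*P + 0) - 5)/3 = -(6*P - 5)/3 = -(-5 + 6*P)/3 = 5/3 - 2*P)
v = 9 (v = 9 - 0*(5/3 - 2*3)*(-5) = 9 - 0*(5/3 - 6)*(-5) = 9 - 0*(-13/3)*(-5) = 9 - 0*(-5) = 9 - 1*0 = 9 + 0 = 9)
(c(-10, -1)*(-4))*v = (20*(-4))*9 = -80*9 = -720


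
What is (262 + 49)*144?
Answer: 44784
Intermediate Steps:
(262 + 49)*144 = 311*144 = 44784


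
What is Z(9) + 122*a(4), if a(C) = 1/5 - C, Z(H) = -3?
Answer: -2333/5 ≈ -466.60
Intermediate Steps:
a(C) = ⅕ - C (a(C) = 1*(⅕) - C = ⅕ - C)
Z(9) + 122*a(4) = -3 + 122*(⅕ - 1*4) = -3 + 122*(⅕ - 4) = -3 + 122*(-19/5) = -3 - 2318/5 = -2333/5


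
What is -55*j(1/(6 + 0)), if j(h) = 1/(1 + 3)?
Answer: -55/4 ≈ -13.750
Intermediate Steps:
j(h) = ¼ (j(h) = 1/4 = ¼)
-55*j(1/(6 + 0)) = -55*¼ = -55/4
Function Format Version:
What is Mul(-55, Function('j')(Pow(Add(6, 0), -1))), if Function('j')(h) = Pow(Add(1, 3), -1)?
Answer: Rational(-55, 4) ≈ -13.750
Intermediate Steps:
Function('j')(h) = Rational(1, 4) (Function('j')(h) = Pow(4, -1) = Rational(1, 4))
Mul(-55, Function('j')(Pow(Add(6, 0), -1))) = Mul(-55, Rational(1, 4)) = Rational(-55, 4)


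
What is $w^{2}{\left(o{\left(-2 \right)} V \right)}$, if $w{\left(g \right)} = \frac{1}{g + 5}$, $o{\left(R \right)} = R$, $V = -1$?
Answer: $\frac{1}{49} \approx 0.020408$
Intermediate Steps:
$w{\left(g \right)} = \frac{1}{5 + g}$
$w^{2}{\left(o{\left(-2 \right)} V \right)} = \left(\frac{1}{5 - -2}\right)^{2} = \left(\frac{1}{5 + 2}\right)^{2} = \left(\frac{1}{7}\right)^{2} = \frac{1}{49}$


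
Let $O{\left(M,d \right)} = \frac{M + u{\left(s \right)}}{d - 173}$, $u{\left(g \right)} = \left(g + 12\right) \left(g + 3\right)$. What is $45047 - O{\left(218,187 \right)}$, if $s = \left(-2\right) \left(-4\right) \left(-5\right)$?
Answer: $\frac{314702}{7} \approx 44957.0$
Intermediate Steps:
$s = -40$ ($s = 8 \left(-5\right) = -40$)
$u{\left(g \right)} = \left(3 + g\right) \left(12 + g\right)$ ($u{\left(g \right)} = \left(12 + g\right) \left(3 + g\right) = \left(3 + g\right) \left(12 + g\right)$)
$O{\left(M,d \right)} = \frac{1036 + M}{-173 + d}$ ($O{\left(M,d \right)} = \frac{M + \left(36 + \left(-40\right)^{2} + 15 \left(-40\right)\right)}{d - 173} = \frac{M + \left(36 + 1600 - 600\right)}{-173 + d} = \frac{M + 1036}{-173 + d} = \frac{1036 + M}{-173 + d}$)
$45047 - O{\left(218,187 \right)} = 45047 - \frac{1036 + 218}{-173 + 187} = 45047 - \frac{1}{14} \cdot 1254 = 45047 - \frac{627}{7} = \frac{314702}{7}$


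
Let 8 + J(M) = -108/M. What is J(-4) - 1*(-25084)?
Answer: 25103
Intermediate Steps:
J(M) = -8 - 108/M
J(-4) - 1*(-25084) = (-8 - 108/(-4)) - 1*(-25084) = (-8 - 108*(-¼)) + 25084 = (-8 + 27) + 25084 = 19 + 25084 = 25103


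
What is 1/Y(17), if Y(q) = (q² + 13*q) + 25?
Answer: 1/535 ≈ 0.0018692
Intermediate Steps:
Y(q) = 25 + q² + 13*q
1/Y(17) = 1/(25 + 17² + 13*17) = 1/(25 + 289 + 221) = 1/535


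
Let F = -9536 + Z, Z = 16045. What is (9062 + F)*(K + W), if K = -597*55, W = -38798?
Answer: -1115397443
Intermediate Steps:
F = 6509 (F = -9536 + 16045 = 6509)
K = -32835
(9062 + F)*(K + W) = (9062 + 6509)*(-32835 - 38798) = 15571*(-71633) = -1115397443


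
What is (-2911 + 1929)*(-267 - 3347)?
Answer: 3548948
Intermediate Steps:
(-2911 + 1929)*(-267 - 3347) = -982*(-3614) = 3548948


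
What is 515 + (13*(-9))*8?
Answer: -421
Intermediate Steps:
515 + (13*(-9))*8 = 515 - 117*8 = 515 - 936 = -421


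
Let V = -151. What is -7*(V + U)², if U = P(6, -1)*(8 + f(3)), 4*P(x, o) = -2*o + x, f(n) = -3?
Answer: -139167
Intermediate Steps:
P(x, o) = -o/2 + x/4 (P(x, o) = (-2*o + x)/4 = (x - 2*o)/4 = -o/2 + x/4)
U = 10 (U = (-½*(-1) + (¼)*6)*(8 - 3) = (½ + 3/2)*5 = 2*5 = 10)
-7*(V + U)² = -7*(-151 + 10)² = -7*(-141)² = -7*19881 = -139167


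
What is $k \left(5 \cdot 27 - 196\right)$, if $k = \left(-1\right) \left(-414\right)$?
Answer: $-25254$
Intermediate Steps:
$k = 414$
$k \left(5 \cdot 27 - 196\right) = 414 \left(5 \cdot 27 - 196\right) = 414 \left(135 - 196\right) = 414 \left(-61\right) = -25254$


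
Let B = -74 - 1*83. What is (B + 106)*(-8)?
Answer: 408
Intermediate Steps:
B = -157 (B = -74 - 83 = -157)
(B + 106)*(-8) = (-157 + 106)*(-8) = -51*(-8) = 408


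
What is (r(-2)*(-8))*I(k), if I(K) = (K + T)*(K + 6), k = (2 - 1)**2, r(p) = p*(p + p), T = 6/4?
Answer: -1120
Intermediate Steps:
T = 3/2 (T = 6*(1/4) = 3/2 ≈ 1.5000)
r(p) = 2*p**2 (r(p) = p*(2*p) = 2*p**2)
k = 1 (k = 1**2 = 1)
I(K) = (6 + K)*(3/2 + K) (I(K) = (K + 3/2)*(K + 6) = (3/2 + K)*(6 + K) = (6 + K)*(3/2 + K))
(r(-2)*(-8))*I(k) = ((2*(-2)**2)*(-8))*(9 + 1**2 + (15/2)*1) = ((2*4)*(-8))*(9 + 1 + 15/2) = (8*(-8))*(35/2) = -64*35/2 = -1120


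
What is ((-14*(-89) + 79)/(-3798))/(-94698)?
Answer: 1325/359663004 ≈ 3.6840e-6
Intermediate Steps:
((-14*(-89) + 79)/(-3798))/(-94698) = ((1246 + 79)*(-1/3798))*(-1/94698) = (1325*(-1/3798))*(-1/94698) = -1325/3798*(-1/94698) = 1325/359663004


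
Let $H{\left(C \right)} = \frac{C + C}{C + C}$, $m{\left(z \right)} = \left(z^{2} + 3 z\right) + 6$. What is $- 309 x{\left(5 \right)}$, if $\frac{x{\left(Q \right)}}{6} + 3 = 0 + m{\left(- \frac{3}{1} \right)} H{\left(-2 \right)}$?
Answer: $-5562$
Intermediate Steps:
$m{\left(z \right)} = 6 + z^{2} + 3 z$
$H{\left(C \right)} = 1$ ($H{\left(C \right)} = \frac{2 C}{2 C} = 2 C \frac{1}{2 C} = 1$)
$x{\left(Q \right)} = 18$ ($x{\left(Q \right)} = -18 + 6 \left(0 + \left(6 + \left(- \frac{3}{1}\right)^{2} + 3 \left(- \frac{3}{1}\right)\right) 1\right) = -18 + 6 \left(0 + \left(6 + \left(\left(-3\right) 1\right)^{2} + 3 \left(\left(-3\right) 1\right)\right) 1\right) = -18 + 6 \left(0 + \left(6 + \left(-3\right)^{2} + 3 \left(-3\right)\right) 1\right) = -18 + 6 \left(0 + \left(6 + 9 - 9\right) 1\right) = -18 + 6 \left(0 + 6 \cdot 1\right) = -18 + 6 \left(0 + 6\right) = -18 + 6 \cdot 6 = -18 + 36 = 18$)
$- 309 x{\left(5 \right)} = \left(-309\right) 18 = -5562$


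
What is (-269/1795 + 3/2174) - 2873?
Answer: -11211973511/3902330 ≈ -2873.1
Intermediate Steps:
(-269/1795 + 3/2174) - 2873 = -579421/3902330 - 2873 = -11211973511/3902330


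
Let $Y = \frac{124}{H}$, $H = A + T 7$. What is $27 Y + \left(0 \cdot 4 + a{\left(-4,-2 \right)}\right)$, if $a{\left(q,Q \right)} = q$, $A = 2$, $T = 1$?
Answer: $368$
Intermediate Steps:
$H = 9$ ($H = 2 + 1 \cdot 7 = 2 + 7 = 9$)
$Y = \frac{124}{9} \approx 13.778$
$27 Y + \left(0 \cdot 4 + a{\left(-4,-2 \right)}\right) = 27 \cdot \frac{124}{9} + \left(0 \cdot 4 - 4\right) = 372 + \left(0 - 4\right) = 372 - 4 = 368$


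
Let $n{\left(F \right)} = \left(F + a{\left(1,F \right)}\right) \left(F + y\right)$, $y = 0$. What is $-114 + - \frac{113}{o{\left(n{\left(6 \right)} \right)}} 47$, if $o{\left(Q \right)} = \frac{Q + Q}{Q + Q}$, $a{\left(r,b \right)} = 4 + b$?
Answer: $-5425$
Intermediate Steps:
$n{\left(F \right)} = F \left(4 + 2 F\right)$ ($n{\left(F \right)} = \left(F + \left(4 + F\right)\right) \left(F + 0\right) = \left(4 + 2 F\right) F = F \left(4 + 2 F\right)$)
$o{\left(Q \right)} = 1$ ($o{\left(Q \right)} = \frac{2 Q}{2 Q} = 2 Q \frac{1}{2 Q} = 1$)
$-114 + - \frac{113}{o{\left(n{\left(6 \right)} \right)}} 47 = -114 + - \frac{113}{1} \cdot 47 = -114 + \left(-113\right) 1 \cdot 47 = -114 - 5311 = -5425$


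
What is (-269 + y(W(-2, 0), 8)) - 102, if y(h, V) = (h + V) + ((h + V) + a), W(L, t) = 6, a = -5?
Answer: -348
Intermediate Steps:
y(h, V) = -5 + 2*V + 2*h (y(h, V) = (h + V) + ((h + V) - 5) = (V + h) + ((V + h) - 5) = (V + h) + (-5 + V + h) = -5 + 2*V + 2*h)
(-269 + y(W(-2, 0), 8)) - 102 = (-269 + (-5 + 2*8 + 2*6)) - 102 = (-269 + (-5 + 16 + 12)) - 102 = (-269 + 23) - 102 = -246 - 102 = -348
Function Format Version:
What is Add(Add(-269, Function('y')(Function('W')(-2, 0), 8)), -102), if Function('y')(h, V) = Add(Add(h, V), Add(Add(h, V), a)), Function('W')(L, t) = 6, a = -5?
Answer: -348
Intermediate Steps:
Function('y')(h, V) = Add(-5, Mul(2, V), Mul(2, h)) (Function('y')(h, V) = Add(Add(h, V), Add(Add(h, V), -5)) = Add(Add(V, h), Add(Add(V, h), -5)) = Add(Add(V, h), Add(-5, V, h)) = Add(-5, Mul(2, V), Mul(2, h)))
Add(Add(-269, Function('y')(Function('W')(-2, 0), 8)), -102) = Add(Add(-269, Add(-5, Mul(2, 8), Mul(2, 6))), -102) = Add(Add(-269, Add(-5, 16, 12)), -102) = Add(Add(-269, 23), -102) = Add(-246, -102) = -348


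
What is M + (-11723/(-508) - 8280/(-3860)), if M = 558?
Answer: 57181403/98044 ≈ 583.22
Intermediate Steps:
M + (-11723/(-508) - 8280/(-3860)) = 558 + (-11723/(-508) - 8280/(-3860)) = 558 + (-11723*(-1/508) - 8280*(-1/3860)) = 558 + (11723/508 + 414/193) = 558 + 2472851/98044 = 57181403/98044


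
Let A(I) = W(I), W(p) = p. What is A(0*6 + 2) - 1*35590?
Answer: -35588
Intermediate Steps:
A(I) = I
A(0*6 + 2) - 1*35590 = (0*6 + 2) - 1*35590 = (0 + 2) - 35590 = 2 - 35590 = -35588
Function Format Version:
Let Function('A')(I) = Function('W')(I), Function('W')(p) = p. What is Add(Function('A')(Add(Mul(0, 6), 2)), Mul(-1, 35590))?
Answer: -35588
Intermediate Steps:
Function('A')(I) = I
Add(Function('A')(Add(Mul(0, 6), 2)), Mul(-1, 35590)) = Add(Add(Mul(0, 6), 2), Mul(-1, 35590)) = Add(Add(0, 2), -35590) = Add(2, -35590) = -35588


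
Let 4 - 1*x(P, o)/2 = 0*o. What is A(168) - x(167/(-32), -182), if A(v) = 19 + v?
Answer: 179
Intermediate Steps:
x(P, o) = 8 (x(P, o) = 8 - 0*o = 8 - 2*0 = 8 + 0 = 8)
A(168) - x(167/(-32), -182) = (19 + 168) - 1*8 = 187 - 8 = 179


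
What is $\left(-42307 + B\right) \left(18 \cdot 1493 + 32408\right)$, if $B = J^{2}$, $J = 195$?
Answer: $-253845524$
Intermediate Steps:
$B = 38025$ ($B = 195^{2} = 38025$)
$\left(-42307 + B\right) \left(18 \cdot 1493 + 32408\right) = \left(-42307 + 38025\right) \left(18 \cdot 1493 + 32408\right) = - 4282 \left(26874 + 32408\right) = \left(-4282\right) 59282 = -253845524$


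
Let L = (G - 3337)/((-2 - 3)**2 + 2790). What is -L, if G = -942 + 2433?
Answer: 1846/2815 ≈ 0.65577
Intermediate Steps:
G = 1491
L = -1846/2815 (L = (1491 - 3337)/((-2 - 3)**2 + 2790) = -1846/((-5)**2 + 2790) = -1846/(25 + 2790) = -1846/2815 ≈ -0.65577)
-L = -1*(-1846/2815) = 1846/2815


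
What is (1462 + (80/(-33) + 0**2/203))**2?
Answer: 2319963556/1089 ≈ 2.1304e+6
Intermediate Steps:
(1462 + (80/(-33) + 0**2/203))**2 = (1462 + (80*(-1/33) + 0*(1/203)))**2 = (1462 + (-80/33 + 0))**2 = (1462 - 80/33)**2 = (48166/33)**2 = 2319963556/1089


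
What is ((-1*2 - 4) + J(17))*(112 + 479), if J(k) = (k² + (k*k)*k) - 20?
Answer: 3059016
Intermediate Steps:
J(k) = -20 + k² + k³ (J(k) = (k² + k²*k) - 20 = (k² + k³) - 20 = -20 + k² + k³)
((-1*2 - 4) + J(17))*(112 + 479) = ((-1*2 - 4) + (-20 + 17² + 17³))*(112 + 479) = ((-2 - 4) + (-20 + 289 + 4913))*591 = (-6 + 5182)*591 = 5176*591 = 3059016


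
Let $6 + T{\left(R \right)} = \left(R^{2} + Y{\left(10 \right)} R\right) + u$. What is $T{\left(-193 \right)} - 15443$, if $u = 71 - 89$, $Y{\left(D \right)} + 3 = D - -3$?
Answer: $19852$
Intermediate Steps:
$Y{\left(D \right)} = D$ ($Y{\left(D \right)} = -3 + \left(D - -3\right) = -3 + \left(D + 3\right) = -3 + \left(3 + D\right) = D$)
$u = -18$
$T{\left(R \right)} = -24 + R^{2} + 10 R$ ($T{\left(R \right)} = -6 - \left(18 - R^{2} - 10 R\right) = -6 + \left(-18 + R^{2} + 10 R\right) = -24 + R^{2} + 10 R$)
$T{\left(-193 \right)} - 15443 = \left(-24 + \left(-193\right)^{2} + 10 \left(-193\right)\right) - 15443 = \left(-24 + 37249 - 1930\right) - 15443 = 35295 - 15443 = 19852$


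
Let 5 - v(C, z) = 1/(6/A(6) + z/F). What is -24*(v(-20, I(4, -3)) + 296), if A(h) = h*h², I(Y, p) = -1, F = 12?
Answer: -7656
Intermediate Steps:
A(h) = h³
v(C, z) = 5 - 1/(1/36 + z/12) (v(C, z) = 5 - 1/(6/(6³) + z/12) = 5 - 1/(6/216 + z*(1/12)) = 5 - 1/(6*(1/216) + z/12) = 5 - 1/(1/36 + z/12))
-24*(v(-20, I(4, -3)) + 296) = -24*((-31 + 15*(-1))/(1 + 3*(-1)) + 296) = -24*((-31 - 15)/(1 - 3) + 296) = -24*(-46/(-2) + 296) = -24*(-½*(-46) + 296) = -24*(23 + 296) = -24*319 = -7656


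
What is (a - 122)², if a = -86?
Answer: 43264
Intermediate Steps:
(a - 122)² = (-86 - 122)² = (-208)² = 43264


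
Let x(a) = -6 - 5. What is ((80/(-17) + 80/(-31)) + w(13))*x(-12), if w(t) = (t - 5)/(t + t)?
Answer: 525932/6851 ≈ 76.767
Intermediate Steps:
w(t) = (-5 + t)/(2*t) (w(t) = (-5 + t)/((2*t)) = (-5 + t)*(1/(2*t)) = (-5 + t)/(2*t))
x(a) = -11
((80/(-17) + 80/(-31)) + w(13))*x(-12) = ((80/(-17) + 80/(-31)) + (1/2)*(-5 + 13)/13)*(-11) = ((80*(-1/17) + 80*(-1/31)) + (1/2)*(1/13)*8)*(-11) = ((-80/17 - 80/31) + 4/13)*(-11) = (-3840/527 + 4/13)*(-11) = -47812/6851*(-11) = 525932/6851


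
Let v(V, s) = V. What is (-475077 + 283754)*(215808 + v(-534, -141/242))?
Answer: -41186867502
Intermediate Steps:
(-475077 + 283754)*(215808 + v(-534, -141/242)) = (-475077 + 283754)*(215808 - 534) = -191323*215274 = -41186867502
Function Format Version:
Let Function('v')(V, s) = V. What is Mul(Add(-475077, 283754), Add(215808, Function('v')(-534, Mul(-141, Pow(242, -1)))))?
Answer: -41186867502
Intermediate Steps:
Mul(Add(-475077, 283754), Add(215808, Function('v')(-534, Mul(-141, Pow(242, -1))))) = Mul(Add(-475077, 283754), Add(215808, -534)) = Mul(-191323, 215274) = -41186867502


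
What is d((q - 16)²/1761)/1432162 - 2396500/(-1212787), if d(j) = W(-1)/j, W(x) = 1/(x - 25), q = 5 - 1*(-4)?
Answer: 4372590385124093/2212820098299356 ≈ 1.9760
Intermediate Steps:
q = 9 (q = 5 + 4 = 9)
W(x) = 1/(-25 + x)
d(j) = -1/(26*j) (d(j) = 1/((-25 - 1)*j) = 1/((-26)*j) = -1/(26*j))
d((q - 16)²/1761)/1432162 - 2396500/(-1212787) = -1761/(9 - 16)²/26/1432162 - 2396500/(-1212787) = -1/(26*((-7)²*(1/1761)))*(1/1432162) - 2396500*(-1/1212787) = -1/(26*(49*(1/1761)))*(1/1432162) + 2396500/1212787 = -1/(26*49/1761)*(1/1432162) + 2396500/1212787 = -1/26*1761/49*(1/1432162) + 2396500/1212787 = -1761/1274*1/1432162 + 2396500/1212787 = -1761/1824574388 + 2396500/1212787 = 4372590385124093/2212820098299356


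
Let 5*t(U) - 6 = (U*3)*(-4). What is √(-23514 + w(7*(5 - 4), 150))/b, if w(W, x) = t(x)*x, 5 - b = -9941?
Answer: I*√77334/9946 ≈ 0.02796*I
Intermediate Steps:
t(U) = 6/5 - 12*U/5 (t(U) = 6/5 + ((U*3)*(-4))/5 = 6/5 + ((3*U)*(-4))/5 = 6/5 + (-12*U)/5 = 6/5 - 12*U/5)
b = 9946 (b = 5 - 1*(-9941) = 5 + 9941 = 9946)
w(W, x) = x*(6/5 - 12*x/5) (w(W, x) = (6/5 - 12*x/5)*x = x*(6/5 - 12*x/5))
√(-23514 + w(7*(5 - 4), 150))/b = √(-23514 + (6/5)*150*(1 - 2*150))/9946 = √(-23514 + (6/5)*150*(1 - 300))*(1/9946) = √(-23514 + (6/5)*150*(-299))*(1/9946) = √(-23514 - 53820)*(1/9946) = √(-77334)*(1/9946) = (I*√77334)*(1/9946) = I*√77334/9946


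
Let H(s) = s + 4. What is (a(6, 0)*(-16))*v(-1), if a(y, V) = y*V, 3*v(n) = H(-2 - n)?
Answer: 0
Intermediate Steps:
H(s) = 4 + s
v(n) = 2/3 - n/3 (v(n) = (4 + (-2 - n))/3 = (2 - n)/3 = 2/3 - n/3)
a(y, V) = V*y
(a(6, 0)*(-16))*v(-1) = ((0*6)*(-16))*(2/3 - 1/3*(-1)) = (0*(-16))*(2/3 + 1/3) = 0*1 = 0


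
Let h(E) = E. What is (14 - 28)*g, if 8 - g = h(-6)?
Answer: -196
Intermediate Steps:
g = 14 (g = 8 - 1*(-6) = 8 + 6 = 14)
(14 - 28)*g = (14 - 28)*14 = -14*14 = -196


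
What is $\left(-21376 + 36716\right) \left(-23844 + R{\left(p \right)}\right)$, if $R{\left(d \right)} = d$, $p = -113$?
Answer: $-367500380$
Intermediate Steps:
$\left(-21376 + 36716\right) \left(-23844 + R{\left(p \right)}\right) = \left(-21376 + 36716\right) \left(-23844 - 113\right) = 15340 \left(-23957\right) = -367500380$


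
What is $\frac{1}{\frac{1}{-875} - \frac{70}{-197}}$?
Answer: $\frac{172375}{61053} \approx 2.8234$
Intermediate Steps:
$\frac{1}{\frac{1}{-875} - \frac{70}{-197}} = \frac{1}{- \frac{1}{875} - - \frac{70}{197}} = \frac{1}{- \frac{1}{875} + \frac{70}{197}} = \frac{1}{\frac{61053}{172375}} = \frac{172375}{61053}$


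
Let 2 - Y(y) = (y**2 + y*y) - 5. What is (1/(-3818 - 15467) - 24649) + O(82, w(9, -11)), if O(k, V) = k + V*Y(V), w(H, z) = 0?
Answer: -473774596/19285 ≈ -24567.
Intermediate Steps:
Y(y) = 7 - 2*y**2 (Y(y) = 2 - ((y**2 + y*y) - 5) = 2 - ((y**2 + y**2) - 5) = 2 - (2*y**2 - 5) = 2 - (-5 + 2*y**2) = 2 + (5 - 2*y**2) = 7 - 2*y**2)
O(k, V) = k + V*(7 - 2*V**2)
(1/(-3818 - 15467) - 24649) + O(82, w(9, -11)) = (1/(-3818 - 15467) - 24649) + (82 - 1*0*(-7 + 2*0**2)) = (1/(-19285) - 24649) + (82 - 1*0*(-7 + 2*0)) = (-1/19285 - 24649) + (82 - 1*0*(-7 + 0)) = -475355966/19285 + (82 - 1*0*(-7)) = -475355966/19285 + (82 + 0) = -475355966/19285 + 82 = -473774596/19285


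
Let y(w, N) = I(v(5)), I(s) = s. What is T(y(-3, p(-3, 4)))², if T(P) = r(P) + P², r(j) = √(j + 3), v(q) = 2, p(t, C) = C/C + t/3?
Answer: (4 + √5)² ≈ 38.889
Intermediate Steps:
p(t, C) = 1 + t/3 (p(t, C) = 1 + t*(⅓) = 1 + t/3)
y(w, N) = 2
r(j) = √(3 + j)
T(P) = P² + √(3 + P) (T(P) = √(3 + P) + P² = P² + √(3 + P))
T(y(-3, p(-3, 4)))² = (2² + √(3 + 2))² = (4 + √5)²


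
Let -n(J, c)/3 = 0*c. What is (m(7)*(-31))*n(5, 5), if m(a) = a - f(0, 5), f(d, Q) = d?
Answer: 0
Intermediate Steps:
n(J, c) = 0 (n(J, c) = -0*c = -3*0 = 0)
m(a) = a (m(a) = a - 1*0 = a + 0 = a)
(m(7)*(-31))*n(5, 5) = (7*(-31))*0 = -217*0 = 0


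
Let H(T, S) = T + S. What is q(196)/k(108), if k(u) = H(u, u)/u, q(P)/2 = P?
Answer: 196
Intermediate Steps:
H(T, S) = S + T
q(P) = 2*P
k(u) = 2 (k(u) = (u + u)/u = (2*u)/u = 2)
q(196)/k(108) = (2*196)/2 = 392*(½) = 196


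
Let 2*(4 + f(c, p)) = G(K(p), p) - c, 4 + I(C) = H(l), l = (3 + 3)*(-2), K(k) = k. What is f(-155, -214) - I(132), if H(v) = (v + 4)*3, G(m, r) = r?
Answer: -11/2 ≈ -5.5000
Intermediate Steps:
l = -12 (l = 6*(-2) = -12)
H(v) = 12 + 3*v (H(v) = (4 + v)*3 = 12 + 3*v)
I(C) = -28 (I(C) = -4 + (12 + 3*(-12)) = -4 + (12 - 36) = -4 - 24 = -28)
f(c, p) = -4 + p/2 - c/2 (f(c, p) = -4 + (p - c)/2 = -4 + (p/2 - c/2) = -4 + p/2 - c/2)
f(-155, -214) - I(132) = (-4 + (½)*(-214) - ½*(-155)) - 1*(-28) = (-4 - 107 + 155/2) + 28 = -67/2 + 28 = -11/2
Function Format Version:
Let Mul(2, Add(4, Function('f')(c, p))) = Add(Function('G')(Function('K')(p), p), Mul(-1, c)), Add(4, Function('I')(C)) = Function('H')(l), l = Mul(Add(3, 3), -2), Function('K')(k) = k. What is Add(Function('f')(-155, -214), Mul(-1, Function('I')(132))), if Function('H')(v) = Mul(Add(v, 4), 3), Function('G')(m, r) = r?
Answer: Rational(-11, 2) ≈ -5.5000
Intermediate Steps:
l = -12 (l = Mul(6, -2) = -12)
Function('H')(v) = Add(12, Mul(3, v)) (Function('H')(v) = Mul(Add(4, v), 3) = Add(12, Mul(3, v)))
Function('I')(C) = -28 (Function('I')(C) = Add(-4, Add(12, Mul(3, -12))) = Add(-4, Add(12, -36)) = Add(-4, -24) = -28)
Function('f')(c, p) = Add(-4, Mul(Rational(1, 2), p), Mul(Rational(-1, 2), c)) (Function('f')(c, p) = Add(-4, Mul(Rational(1, 2), Add(p, Mul(-1, c)))) = Add(-4, Add(Mul(Rational(1, 2), p), Mul(Rational(-1, 2), c))) = Add(-4, Mul(Rational(1, 2), p), Mul(Rational(-1, 2), c)))
Add(Function('f')(-155, -214), Mul(-1, Function('I')(132))) = Add(Add(-4, Mul(Rational(1, 2), -214), Mul(Rational(-1, 2), -155)), Mul(-1, -28)) = Add(Add(-4, -107, Rational(155, 2)), 28) = Add(Rational(-67, 2), 28) = Rational(-11, 2)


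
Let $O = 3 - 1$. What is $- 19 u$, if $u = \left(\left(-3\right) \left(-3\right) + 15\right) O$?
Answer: $-912$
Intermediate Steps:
$O = 2$ ($O = 3 - 1 = 2$)
$u = 48$ ($u = \left(\left(-3\right) \left(-3\right) + 15\right) 2 = \left(9 + 15\right) 2 = 24 \cdot 2 = 48$)
$- 19 u = \left(-19\right) 48 = -912$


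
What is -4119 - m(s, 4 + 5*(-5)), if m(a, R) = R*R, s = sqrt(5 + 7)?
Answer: -4560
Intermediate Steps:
s = 2*sqrt(3) (s = sqrt(12) = 2*sqrt(3) ≈ 3.4641)
m(a, R) = R**2
-4119 - m(s, 4 + 5*(-5)) = -4119 - (4 + 5*(-5))**2 = -4119 - (4 - 25)**2 = -4119 - 1*(-21)**2 = -4119 - 1*441 = -4119 - 441 = -4560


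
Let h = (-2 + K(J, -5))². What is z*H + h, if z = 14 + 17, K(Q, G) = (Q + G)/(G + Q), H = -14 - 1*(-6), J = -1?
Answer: -247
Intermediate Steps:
H = -8 (H = -14 + 6 = -8)
K(Q, G) = 1 (K(Q, G) = (G + Q)/(G + Q) = 1)
h = 1 (h = (-2 + 1)² = (-1)² = 1)
z = 31
z*H + h = 31*(-8) + 1 = -248 + 1 = -247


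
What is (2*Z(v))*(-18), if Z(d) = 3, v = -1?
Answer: -108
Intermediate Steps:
(2*Z(v))*(-18) = (2*3)*(-18) = 6*(-18) = -108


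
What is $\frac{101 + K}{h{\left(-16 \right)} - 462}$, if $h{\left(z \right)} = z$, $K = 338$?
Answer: $- \frac{439}{478} \approx -0.91841$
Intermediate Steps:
$\frac{101 + K}{h{\left(-16 \right)} - 462} = \frac{101 + 338}{-16 - 462} = \frac{439}{-478} = 439 \left(- \frac{1}{478}\right) = - \frac{439}{478}$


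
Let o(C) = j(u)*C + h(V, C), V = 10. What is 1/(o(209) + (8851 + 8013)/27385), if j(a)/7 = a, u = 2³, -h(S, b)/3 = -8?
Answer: 27385/321188144 ≈ 8.5262e-5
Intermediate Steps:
h(S, b) = 24 (h(S, b) = -3*(-8) = 24)
u = 8
j(a) = 7*a
o(C) = 24 + 56*C (o(C) = (7*8)*C + 24 = 56*C + 24 = 24 + 56*C)
1/(o(209) + (8851 + 8013)/27385) = 1/((24 + 56*209) + (8851 + 8013)/27385) = 1/((24 + 11704) + 16864*(1/27385)) = 1/(11728 + 16864/27385) = 1/(321188144/27385) = 27385/321188144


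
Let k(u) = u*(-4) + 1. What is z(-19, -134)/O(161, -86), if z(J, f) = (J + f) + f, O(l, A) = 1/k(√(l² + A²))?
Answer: -287 + 1148*√33317 ≈ 2.0926e+5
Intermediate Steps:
k(u) = 1 - 4*u (k(u) = -4*u + 1 = 1 - 4*u)
O(l, A) = 1/(1 - 4*√(A² + l²)) (O(l, A) = 1/(1 - 4*√(l² + A²)) = 1/(1 - 4*√(A² + l²)))
z(J, f) = J + 2*f
z(-19, -134)/O(161, -86) = (-19 + 2*(-134))/((-1/(-1 + 4*√((-86)² + 161²)))) = (-19 - 268)/((-1/(-1 + 4*√(7396 + 25921)))) = -(287 - 1148*√33317) = -287*(1 - 4*√33317) = -287 + 1148*√33317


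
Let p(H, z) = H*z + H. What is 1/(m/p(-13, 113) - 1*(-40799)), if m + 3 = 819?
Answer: 247/10077217 ≈ 2.4511e-5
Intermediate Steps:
m = 816 (m = -3 + 819 = 816)
p(H, z) = H + H*z
1/(m/p(-13, 113) - 1*(-40799)) = 1/(816/((-13*(1 + 113))) - 1*(-40799)) = 1/(816/((-13*114)) + 40799) = 1/(816/(-1482) + 40799) = 1/(816*(-1/1482) + 40799) = 1/(-136/247 + 40799) = 1/(10077217/247) = 247/10077217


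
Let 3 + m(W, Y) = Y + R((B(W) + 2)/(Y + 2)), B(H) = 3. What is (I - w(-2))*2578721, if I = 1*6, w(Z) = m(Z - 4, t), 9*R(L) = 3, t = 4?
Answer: 36102094/3 ≈ 1.2034e+7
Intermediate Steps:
R(L) = ⅓ (R(L) = (⅑)*3 = ⅓)
m(W, Y) = -8/3 + Y (m(W, Y) = -3 + (Y + ⅓) = -3 + (⅓ + Y) = -8/3 + Y)
w(Z) = 4/3 (w(Z) = -8/3 + 4 = 4/3)
I = 6
(I - w(-2))*2578721 = (6 - 1*4/3)*2578721 = (6 - 4/3)*2578721 = (14/3)*2578721 = 36102094/3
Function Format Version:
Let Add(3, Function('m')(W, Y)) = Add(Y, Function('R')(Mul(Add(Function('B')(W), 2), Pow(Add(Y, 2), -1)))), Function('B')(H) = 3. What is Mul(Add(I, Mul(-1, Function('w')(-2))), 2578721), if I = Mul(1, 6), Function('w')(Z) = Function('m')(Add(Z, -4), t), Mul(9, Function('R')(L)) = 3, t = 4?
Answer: Rational(36102094, 3) ≈ 1.2034e+7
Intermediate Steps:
Function('R')(L) = Rational(1, 3) (Function('R')(L) = Mul(Rational(1, 9), 3) = Rational(1, 3))
Function('m')(W, Y) = Add(Rational(-8, 3), Y) (Function('m')(W, Y) = Add(-3, Add(Y, Rational(1, 3))) = Add(-3, Add(Rational(1, 3), Y)) = Add(Rational(-8, 3), Y))
Function('w')(Z) = Rational(4, 3) (Function('w')(Z) = Add(Rational(-8, 3), 4) = Rational(4, 3))
I = 6
Mul(Add(I, Mul(-1, Function('w')(-2))), 2578721) = Mul(Add(6, Mul(-1, Rational(4, 3))), 2578721) = Mul(Add(6, Rational(-4, 3)), 2578721) = Mul(Rational(14, 3), 2578721) = Rational(36102094, 3)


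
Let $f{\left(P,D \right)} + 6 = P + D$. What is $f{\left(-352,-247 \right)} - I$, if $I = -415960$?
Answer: $415355$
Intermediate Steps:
$f{\left(P,D \right)} = -6 + D + P$ ($f{\left(P,D \right)} = -6 + \left(P + D\right) = -6 + \left(D + P\right) = -6 + D + P$)
$f{\left(-352,-247 \right)} - I = \left(-6 - 247 - 352\right) - -415960 = -605 + 415960 = 415355$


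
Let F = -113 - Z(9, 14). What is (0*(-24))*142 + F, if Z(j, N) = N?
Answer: -127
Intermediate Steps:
F = -127 (F = -113 - 1*14 = -113 - 14 = -127)
(0*(-24))*142 + F = (0*(-24))*142 - 127 = 0*142 - 127 = 0 - 127 = -127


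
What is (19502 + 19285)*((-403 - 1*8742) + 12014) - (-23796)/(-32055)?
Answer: 1189025755623/10685 ≈ 1.1128e+8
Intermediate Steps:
(19502 + 19285)*((-403 - 1*8742) + 12014) - (-23796)/(-32055) = 38787*((-403 - 8742) + 12014) - (-23796)*(-1)/32055 = 38787*(-9145 + 12014) - 1*7932/10685 = 38787*2869 - 7932/10685 = 111279903 - 7932/10685 = 1189025755623/10685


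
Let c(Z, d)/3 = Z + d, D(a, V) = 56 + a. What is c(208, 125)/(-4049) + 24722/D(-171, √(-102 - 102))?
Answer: -100214263/465635 ≈ -215.22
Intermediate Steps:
c(Z, d) = 3*Z + 3*d (c(Z, d) = 3*(Z + d) = 3*Z + 3*d)
c(208, 125)/(-4049) + 24722/D(-171, √(-102 - 102)) = (3*208 + 3*125)/(-4049) + 24722/(56 - 171) = (624 + 375)*(-1/4049) + 24722/(-115) = 999*(-1/4049) + 24722*(-1/115) = -999/4049 - 24722/115 = -100214263/465635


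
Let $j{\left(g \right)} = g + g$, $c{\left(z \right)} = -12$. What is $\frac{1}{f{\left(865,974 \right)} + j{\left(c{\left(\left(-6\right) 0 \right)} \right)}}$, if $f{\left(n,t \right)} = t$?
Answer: $\frac{1}{950} \approx 0.0010526$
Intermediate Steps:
$j{\left(g \right)} = 2 g$
$\frac{1}{f{\left(865,974 \right)} + j{\left(c{\left(\left(-6\right) 0 \right)} \right)}} = \frac{1}{974 + 2 \left(-12\right)} = \frac{1}{974 - 24} = \frac{1}{950}$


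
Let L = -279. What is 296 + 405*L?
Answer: -112699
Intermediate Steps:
296 + 405*L = 296 + 405*(-279) = 296 - 112995 = -112699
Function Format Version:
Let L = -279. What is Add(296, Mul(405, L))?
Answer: -112699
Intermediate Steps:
Add(296, Mul(405, L)) = Add(296, Mul(405, -279)) = Add(296, -112995) = -112699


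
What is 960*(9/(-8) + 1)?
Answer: -120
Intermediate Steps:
960*(9/(-8) + 1) = 960*(9*(-⅛) + 1) = 960*(-9/8 + 1) = 960*(-⅛) = -120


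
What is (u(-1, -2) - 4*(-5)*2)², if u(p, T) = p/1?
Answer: 1521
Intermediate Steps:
u(p, T) = p (u(p, T) = p*1 = p)
(u(-1, -2) - 4*(-5)*2)² = (-1 - 4*(-5)*2)² = (-1 + 20*2)² = (-1 + 40)² = 39² = 1521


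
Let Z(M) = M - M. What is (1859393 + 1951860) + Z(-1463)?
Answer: 3811253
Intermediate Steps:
Z(M) = 0
(1859393 + 1951860) + Z(-1463) = (1859393 + 1951860) + 0 = 3811253 + 0 = 3811253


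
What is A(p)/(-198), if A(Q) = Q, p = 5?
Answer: -5/198 ≈ -0.025253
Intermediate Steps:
A(p)/(-198) = 5/(-198) = 5*(-1/198) = -5/198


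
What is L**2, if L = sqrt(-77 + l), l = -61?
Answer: -138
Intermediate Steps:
L = I*sqrt(138) (L = sqrt(-77 - 61) = sqrt(-138) = I*sqrt(138) ≈ 11.747*I)
L**2 = (I*sqrt(138))**2 = -138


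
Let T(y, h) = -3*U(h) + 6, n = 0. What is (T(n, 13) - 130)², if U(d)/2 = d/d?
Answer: 16900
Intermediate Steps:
U(d) = 2 (U(d) = 2*(d/d) = 2*1 = 2)
T(y, h) = 0 (T(y, h) = -3*2 + 6 = -6 + 6 = 0)
(T(n, 13) - 130)² = (0 - 130)² = (-130)² = 16900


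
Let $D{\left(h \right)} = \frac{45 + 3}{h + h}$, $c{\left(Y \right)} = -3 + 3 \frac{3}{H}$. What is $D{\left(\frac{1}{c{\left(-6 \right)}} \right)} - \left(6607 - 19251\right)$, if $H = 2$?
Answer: $12680$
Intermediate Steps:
$c{\left(Y \right)} = \frac{3}{2}$ ($c{\left(Y \right)} = -3 + 3 \cdot \frac{3}{2} = -3 + \frac{9}{2} = \frac{3}{2}$)
$D{\left(h \right)} = \frac{24}{h}$ ($D{\left(h \right)} = \frac{48}{2 h} = 48 \frac{1}{2 h} = \frac{24}{h}$)
$D{\left(\frac{1}{c{\left(-6 \right)}} \right)} - \left(6607 - 19251\right) = \frac{24}{\frac{1}{\frac{3}{2}}} - \left(6607 - 19251\right) = \frac{24}{\frac{2}{3}} - \left(6607 - 19251\right) = 24 \cdot \frac{3}{2} - -12644 = 36 + 12644 = 12680$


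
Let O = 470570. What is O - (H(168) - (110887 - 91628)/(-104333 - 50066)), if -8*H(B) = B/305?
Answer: 22159936284534/47091695 ≈ 4.7057e+5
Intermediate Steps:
H(B) = -B/2440 (H(B) = -B/(8*305) = -B/2440)
O - (H(168) - (110887 - 91628)/(-104333 - 50066)) = 470570 - (-1/2440*168 - (110887 - 91628)/(-104333 - 50066)) = 470570 - (-21/305 - 19259/(-154399)) = 470570 - (-21/305 - 19259*(-1)/154399) = 470570 - (-21/305 - 1*(-19259/154399)) = 470570 - (-21/305 + 19259/154399) = 470570 - 1*2631616/47091695 = 470570 - 2631616/47091695 = 22159936284534/47091695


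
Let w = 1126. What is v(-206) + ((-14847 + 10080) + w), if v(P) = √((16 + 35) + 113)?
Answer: -3641 + 2*√41 ≈ -3628.2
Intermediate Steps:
v(P) = 2*√41 (v(P) = √(51 + 113) = √164 = 2*√41)
v(-206) + ((-14847 + 10080) + w) = 2*√41 + ((-14847 + 10080) + 1126) = 2*√41 + (-4767 + 1126) = 2*√41 - 3641 = -3641 + 2*√41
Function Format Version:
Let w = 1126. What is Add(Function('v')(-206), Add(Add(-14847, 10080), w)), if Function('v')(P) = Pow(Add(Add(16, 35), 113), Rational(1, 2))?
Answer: Add(-3641, Mul(2, Pow(41, Rational(1, 2)))) ≈ -3628.2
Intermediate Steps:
Function('v')(P) = Mul(2, Pow(41, Rational(1, 2))) (Function('v')(P) = Pow(Add(51, 113), Rational(1, 2)) = Pow(164, Rational(1, 2)) = Mul(2, Pow(41, Rational(1, 2))))
Add(Function('v')(-206), Add(Add(-14847, 10080), w)) = Add(Mul(2, Pow(41, Rational(1, 2))), Add(Add(-14847, 10080), 1126)) = Add(Mul(2, Pow(41, Rational(1, 2))), Add(-4767, 1126)) = Add(Mul(2, Pow(41, Rational(1, 2))), -3641) = Add(-3641, Mul(2, Pow(41, Rational(1, 2))))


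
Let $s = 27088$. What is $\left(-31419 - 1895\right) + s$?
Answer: $-6226$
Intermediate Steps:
$\left(-31419 - 1895\right) + s = \left(-31419 - 1895\right) + 27088 = -33314 + 27088 = -6226$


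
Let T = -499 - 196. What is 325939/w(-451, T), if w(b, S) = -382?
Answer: -325939/382 ≈ -853.24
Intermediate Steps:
T = -695
325939/w(-451, T) = 325939/(-382) = 325939*(-1/382) = -325939/382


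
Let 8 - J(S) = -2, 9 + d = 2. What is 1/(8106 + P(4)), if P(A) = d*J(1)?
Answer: 1/8036 ≈ 0.00012444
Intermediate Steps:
d = -7 (d = -9 + 2 = -7)
J(S) = 10 (J(S) = 8 - 1*(-2) = 8 + 2 = 10)
P(A) = -70 (P(A) = -7*10 = -70)
1/(8106 + P(4)) = 1/(8106 - 70) = 1/8036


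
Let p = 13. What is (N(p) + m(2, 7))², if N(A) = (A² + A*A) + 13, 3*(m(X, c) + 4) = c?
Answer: 1098304/9 ≈ 1.2203e+5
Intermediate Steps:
m(X, c) = -4 + c/3
N(A) = 13 + 2*A² (N(A) = (A² + A²) + 13 = 2*A² + 13 = 13 + 2*A²)
(N(p) + m(2, 7))² = ((13 + 2*13²) + (-4 + (⅓)*7))² = ((13 + 2*169) + (-4 + 7/3))² = ((13 + 338) - 5/3)² = (351 - 5/3)² = (1048/3)² = 1098304/9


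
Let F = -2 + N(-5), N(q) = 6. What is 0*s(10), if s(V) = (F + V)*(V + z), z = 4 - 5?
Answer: 0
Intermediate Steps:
F = 4 (F = -2 + 6 = 4)
z = -1
s(V) = (-1 + V)*(4 + V) (s(V) = (4 + V)*(V - 1) = (4 + V)*(-1 + V) = (-1 + V)*(4 + V))
0*s(10) = 0*(-4 + 10² + 3*10) = 0*(-4 + 100 + 30) = 0*126 = 0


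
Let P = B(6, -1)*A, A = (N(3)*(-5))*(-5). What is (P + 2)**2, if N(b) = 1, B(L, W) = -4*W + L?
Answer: 63504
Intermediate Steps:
B(L, W) = L - 4*W
A = 25 (A = (1*(-5))*(-5) = -5*(-5) = 25)
P = 250 (P = (6 - 4*(-1))*25 = (6 + 4)*25 = 10*25 = 250)
(P + 2)**2 = (250 + 2)**2 = 252**2 = 63504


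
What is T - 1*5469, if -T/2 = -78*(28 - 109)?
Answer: -18105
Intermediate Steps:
T = -12636 (T = -(-156)*(28 - 109) = -(-156)*(-81) = -2*6318 = -12636)
T - 1*5469 = -12636 - 1*5469 = -12636 - 5469 = -18105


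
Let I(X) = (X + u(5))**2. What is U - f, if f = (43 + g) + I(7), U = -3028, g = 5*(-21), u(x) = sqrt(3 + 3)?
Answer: -3021 - 14*sqrt(6) ≈ -3055.3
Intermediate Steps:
u(x) = sqrt(6)
g = -105
I(X) = (X + sqrt(6))**2
f = -62 + (7 + sqrt(6))**2 (f = (43 - 105) + (7 + sqrt(6))**2 = -62 + (7 + sqrt(6))**2 ≈ 27.293)
U - f = -3028 - (-7 + 14*sqrt(6)) = -3028 + (7 - 14*sqrt(6)) = -3021 - 14*sqrt(6)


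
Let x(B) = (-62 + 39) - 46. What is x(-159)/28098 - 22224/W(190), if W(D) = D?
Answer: -104077177/889770 ≈ -116.97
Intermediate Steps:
x(B) = -69 (x(B) = -23 - 46 = -69)
x(-159)/28098 - 22224/W(190) = -69/28098 - 22224/190 = -69*1/28098 - 22224*1/190 = -23/9366 - 11112/95 = -104077177/889770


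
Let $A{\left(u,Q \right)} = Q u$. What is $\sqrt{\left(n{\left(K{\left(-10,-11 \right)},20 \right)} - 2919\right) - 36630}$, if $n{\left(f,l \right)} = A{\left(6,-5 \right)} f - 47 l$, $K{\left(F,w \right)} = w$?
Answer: $i \sqrt{40159} \approx 200.4 i$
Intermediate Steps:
$n{\left(f,l \right)} = - 47 l - 30 f$ ($n{\left(f,l \right)} = \left(-5\right) 6 f - 47 l = - 30 f - 47 l = - 47 l - 30 f$)
$\sqrt{\left(n{\left(K{\left(-10,-11 \right)},20 \right)} - 2919\right) - 36630} = \sqrt{\left(\left(\left(-47\right) 20 - -330\right) - 2919\right) - 36630} = \sqrt{\left(\left(-940 + 330\right) - 2919\right) - 36630} = \sqrt{\left(-610 - 2919\right) - 36630} = \sqrt{-3529 - 36630} = \sqrt{-40159} = i \sqrt{40159}$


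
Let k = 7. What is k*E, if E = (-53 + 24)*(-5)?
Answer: 1015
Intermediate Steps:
E = 145 (E = -29*(-5) = 145)
k*E = 7*145 = 1015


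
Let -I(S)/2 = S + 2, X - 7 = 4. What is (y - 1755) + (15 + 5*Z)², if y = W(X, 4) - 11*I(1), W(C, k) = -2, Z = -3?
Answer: -1691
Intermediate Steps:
X = 11 (X = 7 + 4 = 11)
I(S) = -4 - 2*S (I(S) = -2*(S + 2) = -2*(2 + S) = -4 - 2*S)
y = 64 (y = -2 - 11*(-4 - 2*1) = -2 - 11*(-4 - 2) = -2 - 11*(-6) = -2 + 66 = 64)
(y - 1755) + (15 + 5*Z)² = (64 - 1755) + (15 + 5*(-3))² = -1691 + (15 - 15)² = -1691 + 0² = -1691 + 0 = -1691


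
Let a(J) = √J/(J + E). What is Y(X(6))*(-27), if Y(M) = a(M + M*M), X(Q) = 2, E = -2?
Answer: -27*√6/4 ≈ -16.534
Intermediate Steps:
a(J) = √J/(-2 + J) (a(J) = √J/(J - 2) = √J/(-2 + J))
Y(M) = √(M + M²)/(-2 + M + M²) (Y(M) = √(M + M*M)/(-2 + (M + M*M)) = √(M + M²)/(-2 + (M + M²)) = √(M + M²)/(-2 + M + M²))
Y(X(6))*(-27) = (√(2*(1 + 2))/(-2 + 2*(1 + 2)))*(-27) = (√(2*3)/(-2 + 2*3))*(-27) = (√6/(-2 + 6))*(-27) = (√6/4)*(-27) = -27*√6/4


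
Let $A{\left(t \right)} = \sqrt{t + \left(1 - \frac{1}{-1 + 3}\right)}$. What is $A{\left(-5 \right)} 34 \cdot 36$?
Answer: $1836 i \sqrt{2} \approx 2596.5 i$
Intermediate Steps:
$A{\left(t \right)} = \sqrt{\frac{1}{2} + t}$ ($A{\left(t \right)} = \sqrt{t + \left(1 - \frac{1}{2}\right)} = \sqrt{t + \frac{1}{2}} = \sqrt{\frac{1}{2} + t}$)
$A{\left(-5 \right)} 34 \cdot 36 = \frac{\sqrt{2 + 4 \left(-5\right)}}{2} \cdot 34 \cdot 36 = \frac{\sqrt{2 - 20}}{2} \cdot 34 \cdot 36 = \frac{\sqrt{-18}}{2} \cdot 34 \cdot 36 = \frac{3 i \sqrt{2}}{2} \cdot 34 \cdot 36 = 51 i \sqrt{2} \cdot 36 = 1836 i \sqrt{2}$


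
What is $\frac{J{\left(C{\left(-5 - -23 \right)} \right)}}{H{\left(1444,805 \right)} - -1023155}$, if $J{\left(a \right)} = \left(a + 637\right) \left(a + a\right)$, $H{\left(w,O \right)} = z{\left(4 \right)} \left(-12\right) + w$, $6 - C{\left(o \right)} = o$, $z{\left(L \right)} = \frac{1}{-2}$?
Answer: $- \frac{1000}{68307} \approx -0.01464$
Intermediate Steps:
$z{\left(L \right)} = - \frac{1}{2}$
$C{\left(o \right)} = 6 - o$
$H{\left(w,O \right)} = 6 + w$ ($H{\left(w,O \right)} = \left(- \frac{1}{2}\right) \left(-12\right) + w = 6 + w$)
$J{\left(a \right)} = 2 a \left(637 + a\right)$ ($J{\left(a \right)} = \left(637 + a\right) 2 a = 2 a \left(637 + a\right)$)
$\frac{J{\left(C{\left(-5 - -23 \right)} \right)}}{H{\left(1444,805 \right)} - -1023155} = \frac{2 \left(6 - \left(-5 - -23\right)\right) \left(637 + \left(6 - \left(-5 - -23\right)\right)\right)}{\left(6 + 1444\right) - -1023155} = \frac{2 \left(6 - \left(-5 + 23\right)\right) \left(637 + \left(6 - \left(-5 + 23\right)\right)\right)}{1450 + 1023155} = \frac{2 \left(6 - 18\right) \left(637 + \left(6 - 18\right)\right)}{1024605} = 2 \left(6 - 18\right) \left(637 + \left(6 - 18\right)\right) \frac{1}{1024605} = 2 \left(-12\right) \left(637 - 12\right) \frac{1}{1024605} = 2 \left(-12\right) 625 \cdot \frac{1}{1024605} = \left(-15000\right) \frac{1}{1024605} = - \frac{1000}{68307}$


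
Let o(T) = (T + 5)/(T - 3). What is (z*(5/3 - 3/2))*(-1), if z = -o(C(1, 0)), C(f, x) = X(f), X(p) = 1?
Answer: -1/2 ≈ -0.50000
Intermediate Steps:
C(f, x) = 1
o(T) = (5 + T)/(-3 + T)
z = 3 (z = -(5 + 1)/(-3 + 1) = -6/(-2) = -(-1)*6/2 = -1*(-3) = 3)
(z*(5/3 - 3/2))*(-1) = (3*(5/3 - 3/2))*(-1) = (3*(1/6))*(-1) = (1/2)*(-1) = -1/2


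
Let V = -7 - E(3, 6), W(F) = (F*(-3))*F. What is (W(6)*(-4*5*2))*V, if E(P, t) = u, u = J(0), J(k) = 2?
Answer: -38880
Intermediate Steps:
u = 2
E(P, t) = 2
W(F) = -3*F² (W(F) = (-3*F)*F = -3*F²)
V = -9 (V = -7 - 1*2 = -7 - 2 = -9)
(W(6)*(-4*5*2))*V = ((-3*6²)*(-4*5*2))*(-9) = ((-3*36)*(-20*2))*(-9) = -108*(-40)*(-9) = 4320*(-9) = -38880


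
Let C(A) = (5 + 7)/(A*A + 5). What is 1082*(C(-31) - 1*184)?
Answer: -32051004/161 ≈ -1.9907e+5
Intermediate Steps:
C(A) = 12/(5 + A**2) (C(A) = 12/(A**2 + 5) = 12/(5 + A**2))
1082*(C(-31) - 1*184) = 1082*(12/(5 + (-31)**2) - 1*184) = 1082*(12/(5 + 961) - 184) = 1082*(12/966 - 184) = 1082*(12*(1/966) - 184) = 1082*(2/161 - 184) = 1082*(-29622/161) = -32051004/161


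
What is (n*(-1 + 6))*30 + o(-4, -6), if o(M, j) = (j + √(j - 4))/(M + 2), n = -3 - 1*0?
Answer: -447 - I*√10/2 ≈ -447.0 - 1.5811*I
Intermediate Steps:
n = -3 (n = -3 + 0 = -3)
o(M, j) = (j + √(-4 + j))/(2 + M)
(n*(-1 + 6))*30 + o(-4, -6) = -3*(-1 + 6)*30 + (-6 + √(-4 - 6))/(2 - 4) = -3*5*30 + (-6 + √(-10))/(-2) = -15*30 - (-6 + I*√10)/2 = -450 + (3 - I*√10/2) = -447 - I*√10/2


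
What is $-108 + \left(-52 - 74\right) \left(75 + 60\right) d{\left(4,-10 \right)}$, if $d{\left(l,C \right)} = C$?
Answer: $169992$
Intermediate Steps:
$-108 + \left(-52 - 74\right) \left(75 + 60\right) d{\left(4,-10 \right)} = -108 + \left(-52 - 74\right) \left(75 + 60\right) \left(-10\right) = -108 + \left(-126\right) 135 \left(-10\right) = -108 - -170100 = -108 + 170100 = 169992$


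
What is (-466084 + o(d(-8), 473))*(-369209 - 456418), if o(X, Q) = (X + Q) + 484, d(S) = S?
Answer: 384028014645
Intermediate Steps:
o(X, Q) = 484 + Q + X (o(X, Q) = (Q + X) + 484 = 484 + Q + X)
(-466084 + o(d(-8), 473))*(-369209 - 456418) = (-466084 + (484 + 473 - 8))*(-369209 - 456418) = (-466084 + 949)*(-825627) = -465135*(-825627) = 384028014645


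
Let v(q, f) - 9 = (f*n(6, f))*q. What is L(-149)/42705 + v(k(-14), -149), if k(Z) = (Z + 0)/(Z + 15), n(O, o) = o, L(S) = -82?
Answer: -13272927607/42705 ≈ -3.1081e+5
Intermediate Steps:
k(Z) = Z/(15 + Z)
v(q, f) = 9 + q*f**2 (v(q, f) = 9 + (f*f)*q = 9 + f**2*q = 9 + q*f**2)
L(-149)/42705 + v(k(-14), -149) = -82/42705 + (9 - 14/(15 - 14)*(-149)**2) = -82*1/42705 + (9 - 14/1*22201) = -82/42705 + (9 - 14*1*22201) = -82/42705 + (9 - 14*22201) = -82/42705 + (9 - 310814) = -82/42705 - 310805 = -13272927607/42705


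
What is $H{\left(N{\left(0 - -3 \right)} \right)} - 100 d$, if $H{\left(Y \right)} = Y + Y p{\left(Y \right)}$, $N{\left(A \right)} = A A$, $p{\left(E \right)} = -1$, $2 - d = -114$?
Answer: $-11600$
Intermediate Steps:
$d = 116$ ($d = 2 - -114 = 2 + 114 = 116$)
$N{\left(A \right)} = A^{2}$
$H{\left(Y \right)} = 0$ ($H{\left(Y \right)} = Y + Y \left(-1\right) = Y - Y = 0$)
$H{\left(N{\left(0 - -3 \right)} \right)} - 100 d = 0 - 11600 = -11600$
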